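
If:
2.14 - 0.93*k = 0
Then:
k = 2.30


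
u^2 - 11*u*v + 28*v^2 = (u - 7*v)*(u - 4*v)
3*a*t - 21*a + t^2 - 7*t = (3*a + t)*(t - 7)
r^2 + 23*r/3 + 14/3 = (r + 2/3)*(r + 7)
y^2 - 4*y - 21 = (y - 7)*(y + 3)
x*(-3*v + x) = -3*v*x + x^2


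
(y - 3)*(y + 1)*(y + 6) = y^3 + 4*y^2 - 15*y - 18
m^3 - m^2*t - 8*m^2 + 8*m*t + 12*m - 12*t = (m - 6)*(m - 2)*(m - t)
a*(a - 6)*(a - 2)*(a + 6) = a^4 - 2*a^3 - 36*a^2 + 72*a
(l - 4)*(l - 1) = l^2 - 5*l + 4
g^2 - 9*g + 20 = (g - 5)*(g - 4)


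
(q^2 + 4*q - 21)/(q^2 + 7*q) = (q - 3)/q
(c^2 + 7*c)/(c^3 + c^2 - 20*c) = (c + 7)/(c^2 + c - 20)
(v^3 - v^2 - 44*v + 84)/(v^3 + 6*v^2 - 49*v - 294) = (v^2 - 8*v + 12)/(v^2 - v - 42)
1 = 1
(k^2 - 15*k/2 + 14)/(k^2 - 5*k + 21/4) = 2*(k - 4)/(2*k - 3)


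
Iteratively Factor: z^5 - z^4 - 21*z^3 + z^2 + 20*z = (z - 1)*(z^4 - 21*z^2 - 20*z) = z*(z - 1)*(z^3 - 21*z - 20) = z*(z - 1)*(z + 4)*(z^2 - 4*z - 5) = z*(z - 5)*(z - 1)*(z + 4)*(z + 1)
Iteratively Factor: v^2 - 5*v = (v)*(v - 5)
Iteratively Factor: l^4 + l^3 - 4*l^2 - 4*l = (l)*(l^3 + l^2 - 4*l - 4) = l*(l - 2)*(l^2 + 3*l + 2) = l*(l - 2)*(l + 1)*(l + 2)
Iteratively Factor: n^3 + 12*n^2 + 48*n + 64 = (n + 4)*(n^2 + 8*n + 16) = (n + 4)^2*(n + 4)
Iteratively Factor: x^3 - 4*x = (x)*(x^2 - 4) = x*(x + 2)*(x - 2)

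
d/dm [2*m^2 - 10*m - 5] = 4*m - 10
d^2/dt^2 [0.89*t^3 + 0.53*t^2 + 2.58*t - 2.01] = 5.34*t + 1.06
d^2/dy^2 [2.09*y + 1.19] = 0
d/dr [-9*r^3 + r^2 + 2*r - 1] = -27*r^2 + 2*r + 2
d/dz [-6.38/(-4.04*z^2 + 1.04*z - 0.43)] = (6.6352 - 51.5504*z)/(4.04*z^2 - 1.04*z + 0.43)^2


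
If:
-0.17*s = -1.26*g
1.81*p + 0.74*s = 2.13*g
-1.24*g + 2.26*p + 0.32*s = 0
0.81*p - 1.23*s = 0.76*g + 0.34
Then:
No Solution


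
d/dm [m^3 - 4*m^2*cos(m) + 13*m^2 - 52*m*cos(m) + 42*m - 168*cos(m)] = 4*m^2*sin(m) + 3*m^2 + 52*m*sin(m) - 8*m*cos(m) + 26*m + 168*sin(m) - 52*cos(m) + 42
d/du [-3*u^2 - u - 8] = -6*u - 1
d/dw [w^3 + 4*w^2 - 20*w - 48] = 3*w^2 + 8*w - 20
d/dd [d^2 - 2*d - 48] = 2*d - 2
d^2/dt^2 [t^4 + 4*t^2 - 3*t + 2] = 12*t^2 + 8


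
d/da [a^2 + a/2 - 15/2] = 2*a + 1/2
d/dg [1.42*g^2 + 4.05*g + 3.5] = 2.84*g + 4.05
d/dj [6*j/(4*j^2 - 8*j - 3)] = 6*(4*j^2 - 8*j*(j - 1) - 8*j - 3)/(-4*j^2 + 8*j + 3)^2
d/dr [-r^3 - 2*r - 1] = -3*r^2 - 2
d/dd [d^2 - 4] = 2*d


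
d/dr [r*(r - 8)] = 2*r - 8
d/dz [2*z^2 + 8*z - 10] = 4*z + 8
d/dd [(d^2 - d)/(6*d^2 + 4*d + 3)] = (10*d^2 + 6*d - 3)/(36*d^4 + 48*d^3 + 52*d^2 + 24*d + 9)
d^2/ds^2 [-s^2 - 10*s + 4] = -2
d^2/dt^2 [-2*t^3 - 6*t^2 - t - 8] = -12*t - 12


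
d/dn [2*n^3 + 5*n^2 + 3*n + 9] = 6*n^2 + 10*n + 3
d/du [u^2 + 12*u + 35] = 2*u + 12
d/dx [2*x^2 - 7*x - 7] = 4*x - 7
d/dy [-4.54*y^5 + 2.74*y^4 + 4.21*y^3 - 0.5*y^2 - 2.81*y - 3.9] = -22.7*y^4 + 10.96*y^3 + 12.63*y^2 - 1.0*y - 2.81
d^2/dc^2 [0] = 0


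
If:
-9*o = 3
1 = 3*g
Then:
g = 1/3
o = -1/3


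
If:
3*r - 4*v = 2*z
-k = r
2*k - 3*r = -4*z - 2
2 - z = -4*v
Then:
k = -14/3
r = 14/3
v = 5/6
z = 16/3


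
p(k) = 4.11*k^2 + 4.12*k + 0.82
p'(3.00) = 28.78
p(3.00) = 50.17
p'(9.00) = 78.10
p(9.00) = 370.81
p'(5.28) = 47.52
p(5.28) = 137.15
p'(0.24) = 6.09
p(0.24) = 2.05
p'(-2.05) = -12.73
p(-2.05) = 9.65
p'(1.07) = 12.92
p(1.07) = 9.93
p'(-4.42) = -32.21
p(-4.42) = 62.90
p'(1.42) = 15.79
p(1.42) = 14.96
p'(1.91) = 19.82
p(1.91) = 23.68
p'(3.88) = 36.01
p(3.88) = 78.68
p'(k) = 8.22*k + 4.12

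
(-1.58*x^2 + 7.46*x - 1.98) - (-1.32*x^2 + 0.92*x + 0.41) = -0.26*x^2 + 6.54*x - 2.39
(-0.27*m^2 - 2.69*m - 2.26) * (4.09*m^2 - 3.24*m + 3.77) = -1.1043*m^4 - 10.1273*m^3 - 1.5457*m^2 - 2.8189*m - 8.5202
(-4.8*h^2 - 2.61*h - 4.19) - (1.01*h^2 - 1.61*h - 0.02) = -5.81*h^2 - 1.0*h - 4.17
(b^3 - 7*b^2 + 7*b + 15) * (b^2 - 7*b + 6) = b^5 - 14*b^4 + 62*b^3 - 76*b^2 - 63*b + 90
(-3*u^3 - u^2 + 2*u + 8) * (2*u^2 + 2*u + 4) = -6*u^5 - 8*u^4 - 10*u^3 + 16*u^2 + 24*u + 32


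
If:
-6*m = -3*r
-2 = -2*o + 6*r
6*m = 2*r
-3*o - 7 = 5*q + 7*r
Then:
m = 0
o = 1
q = -2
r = 0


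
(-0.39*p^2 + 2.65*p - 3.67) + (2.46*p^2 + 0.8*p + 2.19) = 2.07*p^2 + 3.45*p - 1.48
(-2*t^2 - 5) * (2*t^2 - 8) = -4*t^4 + 6*t^2 + 40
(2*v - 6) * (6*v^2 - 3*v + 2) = 12*v^3 - 42*v^2 + 22*v - 12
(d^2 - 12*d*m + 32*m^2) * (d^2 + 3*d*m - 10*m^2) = d^4 - 9*d^3*m - 14*d^2*m^2 + 216*d*m^3 - 320*m^4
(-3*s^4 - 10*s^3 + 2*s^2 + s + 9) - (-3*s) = -3*s^4 - 10*s^3 + 2*s^2 + 4*s + 9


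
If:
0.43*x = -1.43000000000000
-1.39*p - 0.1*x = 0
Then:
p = 0.24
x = -3.33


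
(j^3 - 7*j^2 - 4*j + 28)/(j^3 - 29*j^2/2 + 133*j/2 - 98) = 2*(j^2 - 4)/(2*j^2 - 15*j + 28)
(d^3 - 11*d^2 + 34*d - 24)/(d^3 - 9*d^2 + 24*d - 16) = (d - 6)/(d - 4)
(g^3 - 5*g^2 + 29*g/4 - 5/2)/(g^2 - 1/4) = (2*g^2 - 9*g + 10)/(2*g + 1)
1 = 1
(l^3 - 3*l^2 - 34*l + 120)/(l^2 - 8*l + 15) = (l^2 + 2*l - 24)/(l - 3)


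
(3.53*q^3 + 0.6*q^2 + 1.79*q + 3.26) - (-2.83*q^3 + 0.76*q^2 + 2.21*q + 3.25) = 6.36*q^3 - 0.16*q^2 - 0.42*q + 0.00999999999999979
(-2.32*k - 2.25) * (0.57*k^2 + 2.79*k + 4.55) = -1.3224*k^3 - 7.7553*k^2 - 16.8335*k - 10.2375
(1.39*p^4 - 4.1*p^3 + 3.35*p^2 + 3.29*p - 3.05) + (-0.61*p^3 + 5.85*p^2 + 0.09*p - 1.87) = 1.39*p^4 - 4.71*p^3 + 9.2*p^2 + 3.38*p - 4.92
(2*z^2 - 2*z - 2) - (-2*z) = 2*z^2 - 2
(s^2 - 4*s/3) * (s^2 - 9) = s^4 - 4*s^3/3 - 9*s^2 + 12*s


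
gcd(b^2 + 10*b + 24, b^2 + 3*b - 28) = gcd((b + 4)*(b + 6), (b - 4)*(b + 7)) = 1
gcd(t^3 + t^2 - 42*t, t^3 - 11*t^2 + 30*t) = t^2 - 6*t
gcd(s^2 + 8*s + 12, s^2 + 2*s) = s + 2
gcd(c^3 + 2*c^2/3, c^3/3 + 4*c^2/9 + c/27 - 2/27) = c + 2/3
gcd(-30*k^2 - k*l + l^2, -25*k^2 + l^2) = 5*k + l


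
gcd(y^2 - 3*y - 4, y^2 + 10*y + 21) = 1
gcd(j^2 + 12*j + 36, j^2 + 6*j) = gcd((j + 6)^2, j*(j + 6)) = j + 6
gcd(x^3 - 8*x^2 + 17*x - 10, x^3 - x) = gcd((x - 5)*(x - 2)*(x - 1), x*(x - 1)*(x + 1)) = x - 1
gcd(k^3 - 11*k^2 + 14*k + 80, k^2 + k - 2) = k + 2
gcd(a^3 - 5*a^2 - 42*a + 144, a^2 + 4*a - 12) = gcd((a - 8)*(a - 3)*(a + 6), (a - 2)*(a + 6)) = a + 6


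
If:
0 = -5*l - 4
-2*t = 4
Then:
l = -4/5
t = -2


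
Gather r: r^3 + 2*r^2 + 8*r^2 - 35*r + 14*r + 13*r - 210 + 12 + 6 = r^3 + 10*r^2 - 8*r - 192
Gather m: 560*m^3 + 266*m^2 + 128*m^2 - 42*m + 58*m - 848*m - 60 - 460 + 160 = 560*m^3 + 394*m^2 - 832*m - 360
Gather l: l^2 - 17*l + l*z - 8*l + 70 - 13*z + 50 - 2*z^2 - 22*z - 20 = l^2 + l*(z - 25) - 2*z^2 - 35*z + 100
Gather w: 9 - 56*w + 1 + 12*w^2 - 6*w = 12*w^2 - 62*w + 10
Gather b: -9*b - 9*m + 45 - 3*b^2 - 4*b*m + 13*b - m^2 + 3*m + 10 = -3*b^2 + b*(4 - 4*m) - m^2 - 6*m + 55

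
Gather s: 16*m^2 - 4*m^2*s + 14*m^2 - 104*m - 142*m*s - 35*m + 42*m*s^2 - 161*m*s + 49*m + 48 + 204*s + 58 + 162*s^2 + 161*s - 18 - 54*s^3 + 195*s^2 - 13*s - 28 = 30*m^2 - 90*m - 54*s^3 + s^2*(42*m + 357) + s*(-4*m^2 - 303*m + 352) + 60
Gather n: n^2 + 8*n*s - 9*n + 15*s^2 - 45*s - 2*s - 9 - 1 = n^2 + n*(8*s - 9) + 15*s^2 - 47*s - 10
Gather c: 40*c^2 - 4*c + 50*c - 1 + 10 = 40*c^2 + 46*c + 9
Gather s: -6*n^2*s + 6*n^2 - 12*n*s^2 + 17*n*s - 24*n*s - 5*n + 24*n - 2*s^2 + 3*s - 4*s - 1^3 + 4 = 6*n^2 + 19*n + s^2*(-12*n - 2) + s*(-6*n^2 - 7*n - 1) + 3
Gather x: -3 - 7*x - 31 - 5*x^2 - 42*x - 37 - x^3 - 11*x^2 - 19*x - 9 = -x^3 - 16*x^2 - 68*x - 80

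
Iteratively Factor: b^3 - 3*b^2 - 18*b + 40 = (b - 2)*(b^2 - b - 20) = (b - 5)*(b - 2)*(b + 4)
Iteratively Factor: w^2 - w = (w - 1)*(w)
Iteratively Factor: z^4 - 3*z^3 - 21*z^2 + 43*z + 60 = (z + 4)*(z^3 - 7*z^2 + 7*z + 15) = (z - 5)*(z + 4)*(z^2 - 2*z - 3) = (z - 5)*(z + 1)*(z + 4)*(z - 3)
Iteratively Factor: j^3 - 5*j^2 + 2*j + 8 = (j - 4)*(j^2 - j - 2) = (j - 4)*(j - 2)*(j + 1)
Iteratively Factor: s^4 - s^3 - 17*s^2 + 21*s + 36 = (s + 4)*(s^3 - 5*s^2 + 3*s + 9) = (s - 3)*(s + 4)*(s^2 - 2*s - 3) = (s - 3)*(s + 1)*(s + 4)*(s - 3)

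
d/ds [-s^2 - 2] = -2*s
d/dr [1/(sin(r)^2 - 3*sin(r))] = (3 - 2*sin(r))*cos(r)/((sin(r) - 3)^2*sin(r)^2)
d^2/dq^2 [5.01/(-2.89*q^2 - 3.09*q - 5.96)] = (83.688042*q^2 + 89.479602*q - 5.01*(5.78*q + 3.09)*(11.56*q + 6.18) + 172.588488)/(2.89*q^2 + 3.09*q + 5.96)^3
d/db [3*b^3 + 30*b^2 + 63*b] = 9*b^2 + 60*b + 63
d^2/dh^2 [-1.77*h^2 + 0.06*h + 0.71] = -3.54000000000000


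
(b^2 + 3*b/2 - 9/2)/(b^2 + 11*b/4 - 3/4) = 2*(2*b - 3)/(4*b - 1)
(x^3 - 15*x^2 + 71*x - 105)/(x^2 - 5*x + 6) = (x^2 - 12*x + 35)/(x - 2)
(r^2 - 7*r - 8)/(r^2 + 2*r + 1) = (r - 8)/(r + 1)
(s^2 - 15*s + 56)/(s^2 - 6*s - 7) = (s - 8)/(s + 1)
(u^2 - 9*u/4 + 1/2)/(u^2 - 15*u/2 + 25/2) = (4*u^2 - 9*u + 2)/(2*(2*u^2 - 15*u + 25))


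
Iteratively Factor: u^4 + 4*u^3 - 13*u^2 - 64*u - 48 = (u + 3)*(u^3 + u^2 - 16*u - 16) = (u + 3)*(u + 4)*(u^2 - 3*u - 4) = (u + 1)*(u + 3)*(u + 4)*(u - 4)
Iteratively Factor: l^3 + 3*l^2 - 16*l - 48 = (l + 4)*(l^2 - l - 12) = (l - 4)*(l + 4)*(l + 3)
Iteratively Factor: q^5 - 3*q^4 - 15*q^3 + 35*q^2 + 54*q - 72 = (q - 3)*(q^4 - 15*q^2 - 10*q + 24) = (q - 3)*(q + 3)*(q^3 - 3*q^2 - 6*q + 8) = (q - 3)*(q - 1)*(q + 3)*(q^2 - 2*q - 8) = (q - 3)*(q - 1)*(q + 2)*(q + 3)*(q - 4)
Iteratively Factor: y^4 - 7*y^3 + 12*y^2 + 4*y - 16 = (y - 2)*(y^3 - 5*y^2 + 2*y + 8) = (y - 4)*(y - 2)*(y^2 - y - 2) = (y - 4)*(y - 2)^2*(y + 1)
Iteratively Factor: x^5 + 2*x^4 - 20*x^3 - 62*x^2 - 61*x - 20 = (x + 1)*(x^4 + x^3 - 21*x^2 - 41*x - 20) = (x + 1)^2*(x^3 - 21*x - 20) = (x + 1)^2*(x + 4)*(x^2 - 4*x - 5) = (x - 5)*(x + 1)^2*(x + 4)*(x + 1)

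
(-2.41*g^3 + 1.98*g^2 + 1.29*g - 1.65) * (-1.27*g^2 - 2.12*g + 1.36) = 3.0607*g^5 + 2.5946*g^4 - 9.1135*g^3 + 2.0535*g^2 + 5.2524*g - 2.244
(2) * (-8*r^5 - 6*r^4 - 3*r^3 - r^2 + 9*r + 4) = -16*r^5 - 12*r^4 - 6*r^3 - 2*r^2 + 18*r + 8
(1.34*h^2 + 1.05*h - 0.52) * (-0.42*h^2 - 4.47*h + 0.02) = -0.5628*h^4 - 6.4308*h^3 - 4.4483*h^2 + 2.3454*h - 0.0104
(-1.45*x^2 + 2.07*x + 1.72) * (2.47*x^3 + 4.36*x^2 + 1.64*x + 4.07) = -3.5815*x^5 - 1.2091*x^4 + 10.8956*x^3 + 4.9925*x^2 + 11.2457*x + 7.0004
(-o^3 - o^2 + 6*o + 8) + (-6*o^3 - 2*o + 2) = -7*o^3 - o^2 + 4*o + 10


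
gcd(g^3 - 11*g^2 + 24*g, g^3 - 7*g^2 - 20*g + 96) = g^2 - 11*g + 24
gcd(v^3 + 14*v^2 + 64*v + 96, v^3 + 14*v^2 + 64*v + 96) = v^3 + 14*v^2 + 64*v + 96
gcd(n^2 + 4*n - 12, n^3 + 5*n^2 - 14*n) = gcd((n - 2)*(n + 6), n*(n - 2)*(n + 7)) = n - 2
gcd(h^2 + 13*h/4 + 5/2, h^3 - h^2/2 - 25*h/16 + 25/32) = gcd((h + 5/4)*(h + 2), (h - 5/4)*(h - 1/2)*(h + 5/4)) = h + 5/4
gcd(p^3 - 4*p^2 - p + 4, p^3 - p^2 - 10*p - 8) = p^2 - 3*p - 4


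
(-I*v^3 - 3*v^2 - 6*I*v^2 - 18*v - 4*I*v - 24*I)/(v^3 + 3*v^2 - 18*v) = (-I*v^2 - 3*v - 4*I)/(v*(v - 3))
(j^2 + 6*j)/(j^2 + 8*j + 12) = j/(j + 2)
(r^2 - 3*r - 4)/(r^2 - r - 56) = (-r^2 + 3*r + 4)/(-r^2 + r + 56)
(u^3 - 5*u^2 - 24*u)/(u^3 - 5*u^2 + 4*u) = (u^2 - 5*u - 24)/(u^2 - 5*u + 4)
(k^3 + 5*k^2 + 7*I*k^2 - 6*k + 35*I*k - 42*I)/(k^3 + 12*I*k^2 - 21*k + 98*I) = (k^2 + 5*k - 6)/(k^2 + 5*I*k + 14)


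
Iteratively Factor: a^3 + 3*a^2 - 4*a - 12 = (a + 2)*(a^2 + a - 6) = (a + 2)*(a + 3)*(a - 2)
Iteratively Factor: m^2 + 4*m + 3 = (m + 1)*(m + 3)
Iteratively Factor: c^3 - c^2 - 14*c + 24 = (c - 2)*(c^2 + c - 12) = (c - 2)*(c + 4)*(c - 3)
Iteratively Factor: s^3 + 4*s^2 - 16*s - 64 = (s - 4)*(s^2 + 8*s + 16) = (s - 4)*(s + 4)*(s + 4)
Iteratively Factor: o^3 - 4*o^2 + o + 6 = (o + 1)*(o^2 - 5*o + 6) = (o - 2)*(o + 1)*(o - 3)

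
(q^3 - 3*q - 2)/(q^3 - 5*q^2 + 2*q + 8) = (q + 1)/(q - 4)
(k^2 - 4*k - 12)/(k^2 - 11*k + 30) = (k + 2)/(k - 5)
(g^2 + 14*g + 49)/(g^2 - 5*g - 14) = (g^2 + 14*g + 49)/(g^2 - 5*g - 14)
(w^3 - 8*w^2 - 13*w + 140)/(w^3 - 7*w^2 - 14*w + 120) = (w - 7)/(w - 6)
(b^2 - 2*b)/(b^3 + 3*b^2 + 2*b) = (b - 2)/(b^2 + 3*b + 2)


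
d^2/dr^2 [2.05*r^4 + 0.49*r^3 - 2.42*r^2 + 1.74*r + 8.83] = 24.6*r^2 + 2.94*r - 4.84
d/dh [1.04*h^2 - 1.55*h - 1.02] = 2.08*h - 1.55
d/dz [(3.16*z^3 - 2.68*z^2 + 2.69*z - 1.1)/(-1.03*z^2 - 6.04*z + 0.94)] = (-3.2548*z^4 - 38.1728*z^3 + 27.8691*z^2 - 7.3044*z - 4.1154)/(1.0609*z^4 + 12.4424*z^3 + 34.5452*z^2 - 11.3552*z + 0.8836)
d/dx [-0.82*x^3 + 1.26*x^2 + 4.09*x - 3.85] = -2.46*x^2 + 2.52*x + 4.09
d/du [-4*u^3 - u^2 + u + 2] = -12*u^2 - 2*u + 1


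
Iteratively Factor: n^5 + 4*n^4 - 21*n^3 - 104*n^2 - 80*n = (n + 4)*(n^4 - 21*n^2 - 20*n) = (n - 5)*(n + 4)*(n^3 + 5*n^2 + 4*n) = n*(n - 5)*(n + 4)*(n^2 + 5*n + 4) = n*(n - 5)*(n + 1)*(n + 4)*(n + 4)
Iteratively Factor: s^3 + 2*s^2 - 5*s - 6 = (s + 1)*(s^2 + s - 6) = (s + 1)*(s + 3)*(s - 2)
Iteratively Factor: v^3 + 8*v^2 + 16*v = (v + 4)*(v^2 + 4*v) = v*(v + 4)*(v + 4)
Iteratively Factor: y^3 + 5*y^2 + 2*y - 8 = (y + 4)*(y^2 + y - 2) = (y - 1)*(y + 4)*(y + 2)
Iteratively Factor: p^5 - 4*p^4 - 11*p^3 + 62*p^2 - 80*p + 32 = (p + 4)*(p^4 - 8*p^3 + 21*p^2 - 22*p + 8) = (p - 2)*(p + 4)*(p^3 - 6*p^2 + 9*p - 4) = (p - 4)*(p - 2)*(p + 4)*(p^2 - 2*p + 1) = (p - 4)*(p - 2)*(p - 1)*(p + 4)*(p - 1)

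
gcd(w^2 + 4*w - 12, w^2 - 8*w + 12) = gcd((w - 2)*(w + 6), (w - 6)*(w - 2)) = w - 2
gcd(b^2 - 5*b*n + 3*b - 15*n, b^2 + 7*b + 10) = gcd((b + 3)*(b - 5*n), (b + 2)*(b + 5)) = 1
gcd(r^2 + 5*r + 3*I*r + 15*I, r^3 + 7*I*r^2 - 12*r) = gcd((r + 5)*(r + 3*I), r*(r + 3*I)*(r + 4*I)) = r + 3*I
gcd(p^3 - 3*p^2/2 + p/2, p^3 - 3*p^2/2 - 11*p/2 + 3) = p - 1/2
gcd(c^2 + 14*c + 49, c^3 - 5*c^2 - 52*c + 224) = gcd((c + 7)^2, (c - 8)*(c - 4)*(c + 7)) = c + 7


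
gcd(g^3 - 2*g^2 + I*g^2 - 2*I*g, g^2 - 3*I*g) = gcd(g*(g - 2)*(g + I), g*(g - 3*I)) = g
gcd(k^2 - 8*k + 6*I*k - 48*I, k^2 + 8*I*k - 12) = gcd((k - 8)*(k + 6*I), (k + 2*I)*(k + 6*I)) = k + 6*I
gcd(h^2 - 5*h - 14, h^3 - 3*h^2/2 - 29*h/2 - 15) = h + 2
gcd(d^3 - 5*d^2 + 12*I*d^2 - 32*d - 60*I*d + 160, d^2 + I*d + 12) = d + 4*I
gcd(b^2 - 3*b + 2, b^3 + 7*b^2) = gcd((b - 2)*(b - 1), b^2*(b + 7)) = 1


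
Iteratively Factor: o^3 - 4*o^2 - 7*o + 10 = (o - 5)*(o^2 + o - 2) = (o - 5)*(o + 2)*(o - 1)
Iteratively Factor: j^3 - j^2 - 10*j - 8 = (j - 4)*(j^2 + 3*j + 2) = (j - 4)*(j + 2)*(j + 1)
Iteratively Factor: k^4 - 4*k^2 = (k)*(k^3 - 4*k) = k^2*(k^2 - 4) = k^2*(k + 2)*(k - 2)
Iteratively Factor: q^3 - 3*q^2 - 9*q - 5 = (q + 1)*(q^2 - 4*q - 5) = (q + 1)^2*(q - 5)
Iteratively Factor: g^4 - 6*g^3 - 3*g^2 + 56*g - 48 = (g - 4)*(g^3 - 2*g^2 - 11*g + 12) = (g - 4)*(g - 1)*(g^2 - g - 12) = (g - 4)^2*(g - 1)*(g + 3)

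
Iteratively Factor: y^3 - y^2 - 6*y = (y)*(y^2 - y - 6) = y*(y - 3)*(y + 2)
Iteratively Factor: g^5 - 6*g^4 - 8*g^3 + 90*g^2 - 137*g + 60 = (g - 5)*(g^4 - g^3 - 13*g^2 + 25*g - 12) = (g - 5)*(g - 1)*(g^3 - 13*g + 12) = (g - 5)*(g - 1)*(g + 4)*(g^2 - 4*g + 3) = (g - 5)*(g - 1)^2*(g + 4)*(g - 3)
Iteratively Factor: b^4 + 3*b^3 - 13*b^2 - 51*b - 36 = (b + 3)*(b^3 - 13*b - 12) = (b + 1)*(b + 3)*(b^2 - b - 12) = (b - 4)*(b + 1)*(b + 3)*(b + 3)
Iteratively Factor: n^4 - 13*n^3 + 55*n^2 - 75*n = (n - 5)*(n^3 - 8*n^2 + 15*n) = (n - 5)^2*(n^2 - 3*n) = n*(n - 5)^2*(n - 3)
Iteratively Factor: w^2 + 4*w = (w + 4)*(w)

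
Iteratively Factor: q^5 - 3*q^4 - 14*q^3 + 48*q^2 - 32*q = (q)*(q^4 - 3*q^3 - 14*q^2 + 48*q - 32) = q*(q + 4)*(q^3 - 7*q^2 + 14*q - 8) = q*(q - 2)*(q + 4)*(q^2 - 5*q + 4) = q*(q - 2)*(q - 1)*(q + 4)*(q - 4)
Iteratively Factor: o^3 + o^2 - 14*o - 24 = (o + 2)*(o^2 - o - 12) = (o - 4)*(o + 2)*(o + 3)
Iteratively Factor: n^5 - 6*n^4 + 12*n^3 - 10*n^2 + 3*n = (n)*(n^4 - 6*n^3 + 12*n^2 - 10*n + 3) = n*(n - 3)*(n^3 - 3*n^2 + 3*n - 1) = n*(n - 3)*(n - 1)*(n^2 - 2*n + 1) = n*(n - 3)*(n - 1)^2*(n - 1)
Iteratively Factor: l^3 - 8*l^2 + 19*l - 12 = (l - 4)*(l^2 - 4*l + 3) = (l - 4)*(l - 1)*(l - 3)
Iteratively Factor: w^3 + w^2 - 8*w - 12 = (w + 2)*(w^2 - w - 6) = (w + 2)^2*(w - 3)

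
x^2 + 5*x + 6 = (x + 2)*(x + 3)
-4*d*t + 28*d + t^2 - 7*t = (-4*d + t)*(t - 7)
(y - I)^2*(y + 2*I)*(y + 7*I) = y^4 + 7*I*y^3 + 3*y^2 + 19*I*y + 14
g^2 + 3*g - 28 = (g - 4)*(g + 7)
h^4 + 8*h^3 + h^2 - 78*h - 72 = (h - 3)*(h + 1)*(h + 4)*(h + 6)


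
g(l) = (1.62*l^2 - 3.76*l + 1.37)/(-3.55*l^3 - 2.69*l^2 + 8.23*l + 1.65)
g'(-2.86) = 0.72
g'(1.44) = -2.40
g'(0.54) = -0.40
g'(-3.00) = 0.55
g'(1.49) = -1.31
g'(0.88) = -0.38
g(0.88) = -0.16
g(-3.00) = 0.56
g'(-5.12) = 0.06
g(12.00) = -0.03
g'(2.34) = -0.04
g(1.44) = 0.26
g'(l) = (3.24*l - 3.76)/(-3.55*l^3 - 2.69*l^2 + 8.23*l + 1.65) + (1.62*l^2 - 3.76*l + 1.37)*(10.65*l^2 + 5.38*l - 8.23)/(-3.55*l^3 - 2.69*l^2 + 8.23*l + 1.65)^2 = (5.751*l^4 - 26.696*l^3 + 17.8087*l^2 + 12.7166*l - 17.4791)/(12.6025*l^6 + 19.099*l^5 - 51.1969*l^4 - 55.9924*l^3 + 58.8559*l^2 + 27.159*l + 2.7225)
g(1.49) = 0.17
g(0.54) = -0.04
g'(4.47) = 0.00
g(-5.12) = 0.17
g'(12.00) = 0.00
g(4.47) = -0.05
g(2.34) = -0.04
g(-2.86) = 0.65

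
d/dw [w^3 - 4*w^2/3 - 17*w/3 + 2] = 3*w^2 - 8*w/3 - 17/3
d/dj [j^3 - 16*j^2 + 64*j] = 3*j^2 - 32*j + 64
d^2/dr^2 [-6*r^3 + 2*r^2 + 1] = 4 - 36*r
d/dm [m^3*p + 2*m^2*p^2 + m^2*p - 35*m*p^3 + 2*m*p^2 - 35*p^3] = p*(3*m^2 + 4*m*p + 2*m - 35*p^2 + 2*p)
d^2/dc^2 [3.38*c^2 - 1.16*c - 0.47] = 6.76000000000000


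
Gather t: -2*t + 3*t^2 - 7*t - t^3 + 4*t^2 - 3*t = -t^3 + 7*t^2 - 12*t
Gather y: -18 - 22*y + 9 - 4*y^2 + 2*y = -4*y^2 - 20*y - 9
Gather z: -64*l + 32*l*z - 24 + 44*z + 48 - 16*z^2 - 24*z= -64*l - 16*z^2 + z*(32*l + 20) + 24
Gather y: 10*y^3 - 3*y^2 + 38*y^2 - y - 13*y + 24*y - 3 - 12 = 10*y^3 + 35*y^2 + 10*y - 15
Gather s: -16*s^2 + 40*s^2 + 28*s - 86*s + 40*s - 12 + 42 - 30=24*s^2 - 18*s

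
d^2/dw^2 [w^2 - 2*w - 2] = 2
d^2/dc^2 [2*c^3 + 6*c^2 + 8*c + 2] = 12*c + 12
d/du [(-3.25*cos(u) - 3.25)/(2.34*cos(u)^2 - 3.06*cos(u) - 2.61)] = (-7.605*cos(u)^2 - 15.21*cos(u) + 1.4625)*sin(u)/(5.4756*cos(u)^4 - 14.3208*cos(u)^3 - 2.8512*cos(u)^2 + 15.9732*cos(u) + 6.8121)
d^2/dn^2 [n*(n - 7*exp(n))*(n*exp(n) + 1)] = n^3*exp(n) - 28*n^2*exp(2*n) + 6*n^2*exp(n) - 56*n*exp(2*n) - n*exp(n) - 14*exp(2*n) - 14*exp(n) + 2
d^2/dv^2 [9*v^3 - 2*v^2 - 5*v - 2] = 54*v - 4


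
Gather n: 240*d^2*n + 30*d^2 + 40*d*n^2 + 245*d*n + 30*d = 30*d^2 + 40*d*n^2 + 30*d + n*(240*d^2 + 245*d)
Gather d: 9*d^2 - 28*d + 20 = 9*d^2 - 28*d + 20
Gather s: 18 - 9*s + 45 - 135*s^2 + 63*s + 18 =-135*s^2 + 54*s + 81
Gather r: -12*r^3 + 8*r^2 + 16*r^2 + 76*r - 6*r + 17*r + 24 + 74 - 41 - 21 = -12*r^3 + 24*r^2 + 87*r + 36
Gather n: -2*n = -2*n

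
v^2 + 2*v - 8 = (v - 2)*(v + 4)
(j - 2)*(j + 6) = j^2 + 4*j - 12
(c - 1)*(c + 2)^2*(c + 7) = c^4 + 10*c^3 + 21*c^2 - 4*c - 28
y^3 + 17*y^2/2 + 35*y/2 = y*(y + 7/2)*(y + 5)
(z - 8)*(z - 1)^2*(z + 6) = z^4 - 4*z^3 - 43*z^2 + 94*z - 48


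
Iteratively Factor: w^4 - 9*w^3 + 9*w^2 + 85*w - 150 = (w + 3)*(w^3 - 12*w^2 + 45*w - 50) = (w - 5)*(w + 3)*(w^2 - 7*w + 10) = (w - 5)*(w - 2)*(w + 3)*(w - 5)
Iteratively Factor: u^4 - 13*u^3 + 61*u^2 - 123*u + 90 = (u - 2)*(u^3 - 11*u^2 + 39*u - 45) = (u - 5)*(u - 2)*(u^2 - 6*u + 9) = (u - 5)*(u - 3)*(u - 2)*(u - 3)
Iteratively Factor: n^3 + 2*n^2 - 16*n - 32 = (n + 2)*(n^2 - 16) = (n + 2)*(n + 4)*(n - 4)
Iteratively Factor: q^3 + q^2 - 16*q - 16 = (q - 4)*(q^2 + 5*q + 4) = (q - 4)*(q + 4)*(q + 1)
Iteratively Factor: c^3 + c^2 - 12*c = (c + 4)*(c^2 - 3*c) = (c - 3)*(c + 4)*(c)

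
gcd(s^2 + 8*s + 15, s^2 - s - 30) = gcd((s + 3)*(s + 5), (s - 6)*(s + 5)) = s + 5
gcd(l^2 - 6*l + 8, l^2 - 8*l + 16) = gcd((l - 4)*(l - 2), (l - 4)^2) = l - 4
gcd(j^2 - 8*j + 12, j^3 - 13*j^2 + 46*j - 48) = j - 2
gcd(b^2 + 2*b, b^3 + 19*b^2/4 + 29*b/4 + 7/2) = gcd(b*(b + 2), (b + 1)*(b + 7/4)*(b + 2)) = b + 2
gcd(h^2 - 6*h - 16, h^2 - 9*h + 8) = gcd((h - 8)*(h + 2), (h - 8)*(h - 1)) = h - 8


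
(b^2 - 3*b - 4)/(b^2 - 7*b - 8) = (b - 4)/(b - 8)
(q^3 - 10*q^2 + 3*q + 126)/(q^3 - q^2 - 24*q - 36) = (q - 7)/(q + 2)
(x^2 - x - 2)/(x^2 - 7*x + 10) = (x + 1)/(x - 5)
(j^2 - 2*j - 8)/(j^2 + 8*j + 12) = (j - 4)/(j + 6)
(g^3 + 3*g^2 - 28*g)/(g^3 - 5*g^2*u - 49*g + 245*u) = g*(4 - g)/(-g^2 + 5*g*u + 7*g - 35*u)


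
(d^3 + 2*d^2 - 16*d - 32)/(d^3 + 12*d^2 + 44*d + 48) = (d - 4)/(d + 6)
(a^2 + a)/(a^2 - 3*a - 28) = a*(a + 1)/(a^2 - 3*a - 28)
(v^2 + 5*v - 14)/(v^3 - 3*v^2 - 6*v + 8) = (v^2 + 5*v - 14)/(v^3 - 3*v^2 - 6*v + 8)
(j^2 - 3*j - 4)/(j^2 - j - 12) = (j + 1)/(j + 3)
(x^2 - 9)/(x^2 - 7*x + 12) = (x + 3)/(x - 4)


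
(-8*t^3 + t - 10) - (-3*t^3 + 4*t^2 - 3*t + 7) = -5*t^3 - 4*t^2 + 4*t - 17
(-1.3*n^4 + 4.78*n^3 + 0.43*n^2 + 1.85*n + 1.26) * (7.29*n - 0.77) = -9.477*n^5 + 35.8472*n^4 - 0.5459*n^3 + 13.1554*n^2 + 7.7609*n - 0.9702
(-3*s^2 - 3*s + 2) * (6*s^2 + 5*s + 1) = -18*s^4 - 33*s^3 - 6*s^2 + 7*s + 2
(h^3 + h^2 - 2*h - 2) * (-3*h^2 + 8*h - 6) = -3*h^5 + 5*h^4 + 8*h^3 - 16*h^2 - 4*h + 12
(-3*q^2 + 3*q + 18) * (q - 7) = -3*q^3 + 24*q^2 - 3*q - 126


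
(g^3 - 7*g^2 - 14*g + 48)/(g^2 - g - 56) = (g^2 + g - 6)/(g + 7)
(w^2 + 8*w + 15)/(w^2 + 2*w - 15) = (w + 3)/(w - 3)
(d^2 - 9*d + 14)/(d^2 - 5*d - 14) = (d - 2)/(d + 2)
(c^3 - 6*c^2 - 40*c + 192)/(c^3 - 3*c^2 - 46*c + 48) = (c - 4)/(c - 1)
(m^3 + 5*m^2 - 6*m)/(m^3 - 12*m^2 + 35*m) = (m^2 + 5*m - 6)/(m^2 - 12*m + 35)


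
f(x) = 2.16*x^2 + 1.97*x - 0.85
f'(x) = 4.32*x + 1.97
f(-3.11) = 13.92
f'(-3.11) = -11.47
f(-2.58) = 8.45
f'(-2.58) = -9.18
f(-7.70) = 112.05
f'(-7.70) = -31.29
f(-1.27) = 0.13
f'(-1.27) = -3.52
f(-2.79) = 10.47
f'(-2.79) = -10.08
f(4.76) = 57.47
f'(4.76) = 22.53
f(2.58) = 18.61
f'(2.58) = 13.12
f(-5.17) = 46.70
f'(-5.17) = -20.36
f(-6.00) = 65.09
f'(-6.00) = -23.95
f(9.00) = 191.84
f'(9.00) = 40.85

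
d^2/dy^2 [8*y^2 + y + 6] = 16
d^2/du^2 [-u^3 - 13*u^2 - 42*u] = -6*u - 26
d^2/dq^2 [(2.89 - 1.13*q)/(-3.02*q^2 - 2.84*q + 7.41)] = ((11.0372 - 20.4756*q)*(3.02*q^2 + 2.84*q - 7.41) + (1.13*q - 2.89)*(6.04*q + 2.84)*(12.08*q + 5.68))/(3.02*q^2 + 2.84*q - 7.41)^3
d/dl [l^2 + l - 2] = 2*l + 1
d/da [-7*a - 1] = -7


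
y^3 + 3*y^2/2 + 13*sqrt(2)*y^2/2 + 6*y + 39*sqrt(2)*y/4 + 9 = (y + 3/2)*(y + sqrt(2)/2)*(y + 6*sqrt(2))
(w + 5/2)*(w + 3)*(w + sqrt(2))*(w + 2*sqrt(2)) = w^4 + 3*sqrt(2)*w^3 + 11*w^3/2 + 23*w^2/2 + 33*sqrt(2)*w^2/2 + 22*w + 45*sqrt(2)*w/2 + 30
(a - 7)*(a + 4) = a^2 - 3*a - 28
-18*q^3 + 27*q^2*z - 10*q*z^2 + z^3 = (-6*q + z)*(-3*q + z)*(-q + z)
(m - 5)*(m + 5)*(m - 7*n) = m^3 - 7*m^2*n - 25*m + 175*n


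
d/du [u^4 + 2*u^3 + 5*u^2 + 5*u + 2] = 4*u^3 + 6*u^2 + 10*u + 5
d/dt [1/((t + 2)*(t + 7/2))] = 2*(-4*t - 11)/(4*t^4 + 44*t^3 + 177*t^2 + 308*t + 196)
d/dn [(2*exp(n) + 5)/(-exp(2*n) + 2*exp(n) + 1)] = 2*(-(1 - exp(n))*(2*exp(n) + 5) - exp(2*n) + 2*exp(n) + 1)*exp(n)/(-exp(2*n) + 2*exp(n) + 1)^2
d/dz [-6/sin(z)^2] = 12*cos(z)/sin(z)^3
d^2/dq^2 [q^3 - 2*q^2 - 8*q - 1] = 6*q - 4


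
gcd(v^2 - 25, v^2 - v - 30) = v + 5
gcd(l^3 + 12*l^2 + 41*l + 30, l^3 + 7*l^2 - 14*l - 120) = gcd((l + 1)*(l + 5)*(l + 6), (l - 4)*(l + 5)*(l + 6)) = l^2 + 11*l + 30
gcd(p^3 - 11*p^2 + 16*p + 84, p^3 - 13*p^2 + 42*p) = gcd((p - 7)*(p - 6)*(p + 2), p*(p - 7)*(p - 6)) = p^2 - 13*p + 42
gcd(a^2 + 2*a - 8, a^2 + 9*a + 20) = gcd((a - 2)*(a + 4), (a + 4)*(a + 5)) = a + 4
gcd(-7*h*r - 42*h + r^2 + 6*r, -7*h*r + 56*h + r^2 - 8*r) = -7*h + r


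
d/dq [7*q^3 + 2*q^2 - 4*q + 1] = 21*q^2 + 4*q - 4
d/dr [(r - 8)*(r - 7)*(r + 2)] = 3*r^2 - 26*r + 26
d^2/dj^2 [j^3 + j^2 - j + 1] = 6*j + 2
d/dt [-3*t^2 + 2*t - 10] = 2 - 6*t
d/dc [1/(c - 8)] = -1/(c - 8)^2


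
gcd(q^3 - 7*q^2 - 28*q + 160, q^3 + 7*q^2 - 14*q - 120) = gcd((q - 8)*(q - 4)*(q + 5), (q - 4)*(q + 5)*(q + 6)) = q^2 + q - 20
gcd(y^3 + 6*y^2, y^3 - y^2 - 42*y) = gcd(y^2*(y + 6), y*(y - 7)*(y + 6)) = y^2 + 6*y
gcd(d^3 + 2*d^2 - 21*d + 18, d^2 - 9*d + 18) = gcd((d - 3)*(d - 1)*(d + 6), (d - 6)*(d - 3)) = d - 3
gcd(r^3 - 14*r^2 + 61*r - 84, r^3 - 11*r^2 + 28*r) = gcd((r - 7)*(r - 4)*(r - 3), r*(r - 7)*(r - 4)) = r^2 - 11*r + 28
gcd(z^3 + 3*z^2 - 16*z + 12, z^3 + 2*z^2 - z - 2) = z - 1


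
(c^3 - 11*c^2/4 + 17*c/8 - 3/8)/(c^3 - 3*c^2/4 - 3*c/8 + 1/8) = (2*c - 3)/(2*c + 1)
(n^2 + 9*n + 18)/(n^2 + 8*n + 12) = (n + 3)/(n + 2)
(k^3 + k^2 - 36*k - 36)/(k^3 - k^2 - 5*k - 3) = (k^2 - 36)/(k^2 - 2*k - 3)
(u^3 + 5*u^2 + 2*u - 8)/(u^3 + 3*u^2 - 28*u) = (u^3 + 5*u^2 + 2*u - 8)/(u*(u^2 + 3*u - 28))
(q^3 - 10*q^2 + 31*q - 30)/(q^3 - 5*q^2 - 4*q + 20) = (q - 3)/(q + 2)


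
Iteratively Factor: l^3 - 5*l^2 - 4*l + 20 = (l - 2)*(l^2 - 3*l - 10) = (l - 2)*(l + 2)*(l - 5)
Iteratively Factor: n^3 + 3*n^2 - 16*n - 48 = (n + 3)*(n^2 - 16) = (n - 4)*(n + 3)*(n + 4)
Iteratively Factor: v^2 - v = (v - 1)*(v)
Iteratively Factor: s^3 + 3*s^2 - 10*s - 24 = (s - 3)*(s^2 + 6*s + 8) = (s - 3)*(s + 4)*(s + 2)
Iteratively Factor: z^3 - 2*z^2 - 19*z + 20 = (z + 4)*(z^2 - 6*z + 5) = (z - 1)*(z + 4)*(z - 5)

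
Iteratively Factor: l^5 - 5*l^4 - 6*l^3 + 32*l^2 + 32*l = (l + 2)*(l^4 - 7*l^3 + 8*l^2 + 16*l) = (l - 4)*(l + 2)*(l^3 - 3*l^2 - 4*l) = (l - 4)*(l + 1)*(l + 2)*(l^2 - 4*l) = (l - 4)^2*(l + 1)*(l + 2)*(l)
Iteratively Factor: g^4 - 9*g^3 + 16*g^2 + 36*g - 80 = (g - 5)*(g^3 - 4*g^2 - 4*g + 16) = (g - 5)*(g - 2)*(g^2 - 2*g - 8) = (g - 5)*(g - 4)*(g - 2)*(g + 2)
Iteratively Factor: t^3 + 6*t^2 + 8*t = (t + 2)*(t^2 + 4*t) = t*(t + 2)*(t + 4)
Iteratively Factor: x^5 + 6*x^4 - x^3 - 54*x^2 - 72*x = (x + 3)*(x^4 + 3*x^3 - 10*x^2 - 24*x) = (x - 3)*(x + 3)*(x^3 + 6*x^2 + 8*x) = (x - 3)*(x + 2)*(x + 3)*(x^2 + 4*x) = x*(x - 3)*(x + 2)*(x + 3)*(x + 4)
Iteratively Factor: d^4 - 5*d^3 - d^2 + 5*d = (d)*(d^3 - 5*d^2 - d + 5) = d*(d + 1)*(d^2 - 6*d + 5) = d*(d - 1)*(d + 1)*(d - 5)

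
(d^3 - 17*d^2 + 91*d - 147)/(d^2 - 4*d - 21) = (d^2 - 10*d + 21)/(d + 3)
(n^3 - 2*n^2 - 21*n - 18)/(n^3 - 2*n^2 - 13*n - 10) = (n^2 - 3*n - 18)/(n^2 - 3*n - 10)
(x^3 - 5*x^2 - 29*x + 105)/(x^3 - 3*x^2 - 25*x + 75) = (x - 7)/(x - 5)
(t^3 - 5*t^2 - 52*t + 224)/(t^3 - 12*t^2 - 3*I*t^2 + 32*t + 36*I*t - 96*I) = (t + 7)/(t - 3*I)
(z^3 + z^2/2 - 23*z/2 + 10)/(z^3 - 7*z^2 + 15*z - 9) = (z^2 + 3*z/2 - 10)/(z^2 - 6*z + 9)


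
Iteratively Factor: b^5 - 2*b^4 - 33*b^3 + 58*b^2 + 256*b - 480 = (b - 2)*(b^4 - 33*b^2 - 8*b + 240) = (b - 2)*(b + 4)*(b^3 - 4*b^2 - 17*b + 60) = (b - 3)*(b - 2)*(b + 4)*(b^2 - b - 20) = (b - 3)*(b - 2)*(b + 4)^2*(b - 5)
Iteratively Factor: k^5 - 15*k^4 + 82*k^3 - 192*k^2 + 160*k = (k)*(k^4 - 15*k^3 + 82*k^2 - 192*k + 160) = k*(k - 5)*(k^3 - 10*k^2 + 32*k - 32) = k*(k - 5)*(k - 4)*(k^2 - 6*k + 8) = k*(k - 5)*(k - 4)*(k - 2)*(k - 4)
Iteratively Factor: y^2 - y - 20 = (y - 5)*(y + 4)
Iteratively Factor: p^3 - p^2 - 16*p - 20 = (p + 2)*(p^2 - 3*p - 10) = (p + 2)^2*(p - 5)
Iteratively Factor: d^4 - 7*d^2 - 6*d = (d - 3)*(d^3 + 3*d^2 + 2*d) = d*(d - 3)*(d^2 + 3*d + 2) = d*(d - 3)*(d + 2)*(d + 1)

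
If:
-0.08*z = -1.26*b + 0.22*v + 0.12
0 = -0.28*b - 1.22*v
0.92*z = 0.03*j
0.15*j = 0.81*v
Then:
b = 0.09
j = -0.11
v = -0.02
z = -0.00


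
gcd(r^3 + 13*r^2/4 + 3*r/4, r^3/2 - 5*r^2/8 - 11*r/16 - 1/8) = r + 1/4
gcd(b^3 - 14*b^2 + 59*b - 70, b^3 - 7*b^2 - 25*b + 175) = b^2 - 12*b + 35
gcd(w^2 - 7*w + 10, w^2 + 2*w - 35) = w - 5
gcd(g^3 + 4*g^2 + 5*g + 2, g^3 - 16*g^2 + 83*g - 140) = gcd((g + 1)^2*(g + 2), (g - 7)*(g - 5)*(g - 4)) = 1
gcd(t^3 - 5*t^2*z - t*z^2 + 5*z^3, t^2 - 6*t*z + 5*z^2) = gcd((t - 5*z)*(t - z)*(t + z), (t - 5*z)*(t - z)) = t^2 - 6*t*z + 5*z^2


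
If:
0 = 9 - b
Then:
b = 9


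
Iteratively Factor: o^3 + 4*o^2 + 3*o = (o + 1)*(o^2 + 3*o) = o*(o + 1)*(o + 3)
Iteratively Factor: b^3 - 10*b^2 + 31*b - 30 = (b - 2)*(b^2 - 8*b + 15) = (b - 5)*(b - 2)*(b - 3)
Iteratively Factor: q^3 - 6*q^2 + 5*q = (q - 1)*(q^2 - 5*q) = q*(q - 1)*(q - 5)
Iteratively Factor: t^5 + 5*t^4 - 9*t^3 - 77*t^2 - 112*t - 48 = (t - 4)*(t^4 + 9*t^3 + 27*t^2 + 31*t + 12) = (t - 4)*(t + 3)*(t^3 + 6*t^2 + 9*t + 4) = (t - 4)*(t + 1)*(t + 3)*(t^2 + 5*t + 4) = (t - 4)*(t + 1)*(t + 3)*(t + 4)*(t + 1)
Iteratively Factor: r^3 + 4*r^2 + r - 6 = (r + 3)*(r^2 + r - 2) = (r + 2)*(r + 3)*(r - 1)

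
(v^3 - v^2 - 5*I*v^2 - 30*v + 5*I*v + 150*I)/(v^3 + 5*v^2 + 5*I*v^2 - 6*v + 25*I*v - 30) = (v^2 - v*(6 + 5*I) + 30*I)/(v^2 + 5*I*v - 6)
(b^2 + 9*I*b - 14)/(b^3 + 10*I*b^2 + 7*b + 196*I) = (b + 2*I)/(b^2 + 3*I*b + 28)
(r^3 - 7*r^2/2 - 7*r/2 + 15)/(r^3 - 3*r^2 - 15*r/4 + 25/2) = 2*(r - 3)/(2*r - 5)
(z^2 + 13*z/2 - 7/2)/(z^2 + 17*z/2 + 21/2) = (2*z - 1)/(2*z + 3)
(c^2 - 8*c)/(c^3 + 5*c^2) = (c - 8)/(c*(c + 5))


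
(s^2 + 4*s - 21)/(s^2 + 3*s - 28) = (s - 3)/(s - 4)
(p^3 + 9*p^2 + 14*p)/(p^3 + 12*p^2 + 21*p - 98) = p*(p + 2)/(p^2 + 5*p - 14)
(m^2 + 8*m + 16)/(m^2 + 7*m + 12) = (m + 4)/(m + 3)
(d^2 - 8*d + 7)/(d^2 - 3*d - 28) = (d - 1)/(d + 4)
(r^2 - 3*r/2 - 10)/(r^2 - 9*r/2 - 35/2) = (r - 4)/(r - 7)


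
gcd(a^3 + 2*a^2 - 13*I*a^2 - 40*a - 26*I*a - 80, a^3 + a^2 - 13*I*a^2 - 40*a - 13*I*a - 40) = a^2 - 13*I*a - 40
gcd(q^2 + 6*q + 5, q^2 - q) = 1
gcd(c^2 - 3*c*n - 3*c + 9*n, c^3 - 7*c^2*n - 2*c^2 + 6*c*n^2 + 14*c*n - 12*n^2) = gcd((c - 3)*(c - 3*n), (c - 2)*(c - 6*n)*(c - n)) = 1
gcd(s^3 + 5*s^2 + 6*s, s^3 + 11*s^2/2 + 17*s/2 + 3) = s^2 + 5*s + 6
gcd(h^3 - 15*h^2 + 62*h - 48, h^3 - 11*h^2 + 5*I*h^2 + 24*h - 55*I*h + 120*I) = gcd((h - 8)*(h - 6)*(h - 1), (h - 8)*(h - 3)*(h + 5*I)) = h - 8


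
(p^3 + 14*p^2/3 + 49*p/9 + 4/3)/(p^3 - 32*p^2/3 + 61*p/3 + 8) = (p^2 + 13*p/3 + 4)/(p^2 - 11*p + 24)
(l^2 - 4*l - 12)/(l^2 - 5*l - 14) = (l - 6)/(l - 7)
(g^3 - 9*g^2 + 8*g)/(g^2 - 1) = g*(g - 8)/(g + 1)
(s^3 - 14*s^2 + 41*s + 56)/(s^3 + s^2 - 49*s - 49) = (s - 8)/(s + 7)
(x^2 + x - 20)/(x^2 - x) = (x^2 + x - 20)/(x*(x - 1))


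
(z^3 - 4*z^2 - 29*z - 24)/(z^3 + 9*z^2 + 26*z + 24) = (z^2 - 7*z - 8)/(z^2 + 6*z + 8)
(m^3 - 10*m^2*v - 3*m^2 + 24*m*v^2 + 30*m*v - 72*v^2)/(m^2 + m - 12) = (m^2 - 10*m*v + 24*v^2)/(m + 4)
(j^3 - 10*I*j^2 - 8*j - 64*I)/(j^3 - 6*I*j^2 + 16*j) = (j - 4*I)/j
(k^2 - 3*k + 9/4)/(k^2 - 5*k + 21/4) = (2*k - 3)/(2*k - 7)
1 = 1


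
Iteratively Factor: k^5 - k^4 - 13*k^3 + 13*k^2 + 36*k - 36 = (k - 1)*(k^4 - 13*k^2 + 36) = (k - 2)*(k - 1)*(k^3 + 2*k^2 - 9*k - 18) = (k - 2)*(k - 1)*(k + 3)*(k^2 - k - 6) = (k - 3)*(k - 2)*(k - 1)*(k + 3)*(k + 2)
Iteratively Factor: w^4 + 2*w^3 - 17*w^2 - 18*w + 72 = (w + 3)*(w^3 - w^2 - 14*w + 24) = (w - 3)*(w + 3)*(w^2 + 2*w - 8) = (w - 3)*(w - 2)*(w + 3)*(w + 4)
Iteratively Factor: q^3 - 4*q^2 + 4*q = (q)*(q^2 - 4*q + 4) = q*(q - 2)*(q - 2)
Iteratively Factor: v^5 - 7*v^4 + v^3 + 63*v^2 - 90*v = (v - 3)*(v^4 - 4*v^3 - 11*v^2 + 30*v) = v*(v - 3)*(v^3 - 4*v^2 - 11*v + 30) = v*(v - 5)*(v - 3)*(v^2 + v - 6) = v*(v - 5)*(v - 3)*(v - 2)*(v + 3)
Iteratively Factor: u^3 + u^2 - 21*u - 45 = (u + 3)*(u^2 - 2*u - 15) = (u + 3)^2*(u - 5)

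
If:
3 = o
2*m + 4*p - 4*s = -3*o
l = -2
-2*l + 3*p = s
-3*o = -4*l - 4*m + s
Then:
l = -2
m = 147/26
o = 3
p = 7/13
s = 73/13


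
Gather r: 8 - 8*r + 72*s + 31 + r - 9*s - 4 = -7*r + 63*s + 35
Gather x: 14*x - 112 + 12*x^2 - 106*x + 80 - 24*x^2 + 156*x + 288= -12*x^2 + 64*x + 256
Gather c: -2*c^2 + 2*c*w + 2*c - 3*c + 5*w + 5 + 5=-2*c^2 + c*(2*w - 1) + 5*w + 10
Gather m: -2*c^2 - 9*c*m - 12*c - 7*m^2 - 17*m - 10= -2*c^2 - 12*c - 7*m^2 + m*(-9*c - 17) - 10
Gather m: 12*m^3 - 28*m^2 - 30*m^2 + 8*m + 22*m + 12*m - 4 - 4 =12*m^3 - 58*m^2 + 42*m - 8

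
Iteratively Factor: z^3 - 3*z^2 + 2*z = (z - 2)*(z^2 - z) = z*(z - 2)*(z - 1)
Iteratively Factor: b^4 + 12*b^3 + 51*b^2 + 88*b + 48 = (b + 3)*(b^3 + 9*b^2 + 24*b + 16) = (b + 3)*(b + 4)*(b^2 + 5*b + 4) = (b + 3)*(b + 4)^2*(b + 1)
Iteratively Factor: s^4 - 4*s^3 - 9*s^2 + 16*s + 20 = (s + 2)*(s^3 - 6*s^2 + 3*s + 10) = (s - 2)*(s + 2)*(s^2 - 4*s - 5) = (s - 2)*(s + 1)*(s + 2)*(s - 5)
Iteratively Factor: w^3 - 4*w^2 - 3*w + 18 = (w + 2)*(w^2 - 6*w + 9) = (w - 3)*(w + 2)*(w - 3)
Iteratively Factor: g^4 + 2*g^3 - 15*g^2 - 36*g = (g)*(g^3 + 2*g^2 - 15*g - 36) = g*(g + 3)*(g^2 - g - 12) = g*(g + 3)^2*(g - 4)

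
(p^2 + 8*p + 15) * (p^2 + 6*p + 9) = p^4 + 14*p^3 + 72*p^2 + 162*p + 135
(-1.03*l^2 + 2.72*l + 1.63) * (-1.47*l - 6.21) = 1.5141*l^3 + 2.3979*l^2 - 19.2873*l - 10.1223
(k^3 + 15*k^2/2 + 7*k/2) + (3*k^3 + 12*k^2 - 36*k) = 4*k^3 + 39*k^2/2 - 65*k/2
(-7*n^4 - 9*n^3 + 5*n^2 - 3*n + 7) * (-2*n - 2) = 14*n^5 + 32*n^4 + 8*n^3 - 4*n^2 - 8*n - 14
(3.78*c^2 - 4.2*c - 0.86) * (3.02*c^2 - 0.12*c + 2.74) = 11.4156*c^4 - 13.1376*c^3 + 8.264*c^2 - 11.4048*c - 2.3564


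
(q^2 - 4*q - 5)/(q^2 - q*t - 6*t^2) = (-q^2 + 4*q + 5)/(-q^2 + q*t + 6*t^2)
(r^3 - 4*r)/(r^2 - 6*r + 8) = r*(r + 2)/(r - 4)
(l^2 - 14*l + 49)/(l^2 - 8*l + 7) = (l - 7)/(l - 1)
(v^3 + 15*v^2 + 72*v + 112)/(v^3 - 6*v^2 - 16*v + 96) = (v^2 + 11*v + 28)/(v^2 - 10*v + 24)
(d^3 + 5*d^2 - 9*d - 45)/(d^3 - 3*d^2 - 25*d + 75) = (d + 3)/(d - 5)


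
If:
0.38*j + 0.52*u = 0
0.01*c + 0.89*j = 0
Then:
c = 121.789473684211*u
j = -1.36842105263158*u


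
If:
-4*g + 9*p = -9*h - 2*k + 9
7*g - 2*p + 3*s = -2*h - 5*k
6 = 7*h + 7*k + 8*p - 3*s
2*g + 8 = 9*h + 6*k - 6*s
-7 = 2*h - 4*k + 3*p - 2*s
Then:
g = -3112/2105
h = 2312/6315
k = 5207/4210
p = -1882/6315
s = 11941/12630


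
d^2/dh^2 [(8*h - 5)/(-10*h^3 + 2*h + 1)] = 4*(2*(8*h - 5)*(15*h^2 - 1)^2 + (120*h^2 + 15*h*(8*h - 5) - 8)*(-10*h^3 + 2*h + 1))/(-10*h^3 + 2*h + 1)^3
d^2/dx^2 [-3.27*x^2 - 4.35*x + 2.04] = -6.54000000000000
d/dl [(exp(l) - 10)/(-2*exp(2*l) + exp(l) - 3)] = ((exp(l) - 10)*(4*exp(l) - 1) - 2*exp(2*l) + exp(l) - 3)*exp(l)/(2*exp(2*l) - exp(l) + 3)^2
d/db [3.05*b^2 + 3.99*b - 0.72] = 6.1*b + 3.99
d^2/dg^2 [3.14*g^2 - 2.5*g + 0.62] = 6.28000000000000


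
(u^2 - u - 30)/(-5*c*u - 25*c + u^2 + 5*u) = (u - 6)/(-5*c + u)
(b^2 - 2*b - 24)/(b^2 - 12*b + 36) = (b + 4)/(b - 6)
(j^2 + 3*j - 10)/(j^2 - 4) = (j + 5)/(j + 2)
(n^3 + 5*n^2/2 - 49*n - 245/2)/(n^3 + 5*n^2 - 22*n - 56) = (2*n^2 - 9*n - 35)/(2*(n^2 - 2*n - 8))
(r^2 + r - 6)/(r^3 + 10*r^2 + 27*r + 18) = (r - 2)/(r^2 + 7*r + 6)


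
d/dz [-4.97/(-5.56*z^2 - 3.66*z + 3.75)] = (-55.2664*z - 18.1902)/(5.56*z^2 + 3.66*z - 3.75)^2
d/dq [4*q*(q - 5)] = 8*q - 20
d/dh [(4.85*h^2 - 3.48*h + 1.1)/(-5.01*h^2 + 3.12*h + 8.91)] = (-2.3028*h^2 + 97.449*h - 34.4388)/(25.1001*h^4 - 31.2624*h^3 - 79.5438*h^2 + 55.5984*h + 79.3881)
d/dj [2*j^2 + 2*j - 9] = 4*j + 2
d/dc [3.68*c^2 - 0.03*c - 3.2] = 7.36*c - 0.03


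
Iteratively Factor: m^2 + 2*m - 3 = (m + 3)*(m - 1)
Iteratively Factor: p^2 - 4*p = (p)*(p - 4)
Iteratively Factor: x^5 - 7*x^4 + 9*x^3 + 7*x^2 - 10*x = (x + 1)*(x^4 - 8*x^3 + 17*x^2 - 10*x) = x*(x + 1)*(x^3 - 8*x^2 + 17*x - 10) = x*(x - 1)*(x + 1)*(x^2 - 7*x + 10) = x*(x - 2)*(x - 1)*(x + 1)*(x - 5)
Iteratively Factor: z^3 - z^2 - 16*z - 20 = (z + 2)*(z^2 - 3*z - 10) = (z - 5)*(z + 2)*(z + 2)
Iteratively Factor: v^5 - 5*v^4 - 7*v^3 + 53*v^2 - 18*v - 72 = (v + 1)*(v^4 - 6*v^3 - v^2 + 54*v - 72) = (v - 4)*(v + 1)*(v^3 - 2*v^2 - 9*v + 18) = (v - 4)*(v - 3)*(v + 1)*(v^2 + v - 6) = (v - 4)*(v - 3)*(v + 1)*(v + 3)*(v - 2)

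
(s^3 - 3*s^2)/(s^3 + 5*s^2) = (s - 3)/(s + 5)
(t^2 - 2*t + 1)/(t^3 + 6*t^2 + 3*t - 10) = (t - 1)/(t^2 + 7*t + 10)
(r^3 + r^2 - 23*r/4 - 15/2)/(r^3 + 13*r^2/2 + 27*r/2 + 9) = (r - 5/2)/(r + 3)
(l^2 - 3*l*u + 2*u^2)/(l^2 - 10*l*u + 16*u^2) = (-l + u)/(-l + 8*u)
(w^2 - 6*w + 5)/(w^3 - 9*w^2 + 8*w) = (w - 5)/(w*(w - 8))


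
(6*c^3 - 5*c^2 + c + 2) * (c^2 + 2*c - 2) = 6*c^5 + 7*c^4 - 21*c^3 + 14*c^2 + 2*c - 4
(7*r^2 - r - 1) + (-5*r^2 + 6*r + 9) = 2*r^2 + 5*r + 8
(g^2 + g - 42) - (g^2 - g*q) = g*q + g - 42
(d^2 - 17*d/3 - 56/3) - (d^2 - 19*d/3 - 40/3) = 2*d/3 - 16/3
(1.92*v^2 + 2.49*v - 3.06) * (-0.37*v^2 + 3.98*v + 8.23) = -0.7104*v^4 + 6.7203*v^3 + 26.844*v^2 + 8.3139*v - 25.1838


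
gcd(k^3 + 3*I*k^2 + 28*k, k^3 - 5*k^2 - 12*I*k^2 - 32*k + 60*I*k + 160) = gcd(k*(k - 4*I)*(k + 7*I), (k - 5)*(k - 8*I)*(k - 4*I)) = k - 4*I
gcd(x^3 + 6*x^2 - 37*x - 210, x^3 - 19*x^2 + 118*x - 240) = x - 6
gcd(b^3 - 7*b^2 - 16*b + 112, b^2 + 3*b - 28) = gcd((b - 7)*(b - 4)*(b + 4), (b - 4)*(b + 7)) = b - 4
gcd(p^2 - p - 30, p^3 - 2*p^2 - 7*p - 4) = 1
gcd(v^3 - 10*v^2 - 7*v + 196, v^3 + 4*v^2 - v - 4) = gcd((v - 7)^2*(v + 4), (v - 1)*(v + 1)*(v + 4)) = v + 4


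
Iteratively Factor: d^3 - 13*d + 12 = (d + 4)*(d^2 - 4*d + 3) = (d - 3)*(d + 4)*(d - 1)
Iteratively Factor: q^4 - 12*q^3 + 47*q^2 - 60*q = (q - 3)*(q^3 - 9*q^2 + 20*q) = (q - 4)*(q - 3)*(q^2 - 5*q) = (q - 5)*(q - 4)*(q - 3)*(q)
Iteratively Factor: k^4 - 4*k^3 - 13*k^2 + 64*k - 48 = (k + 4)*(k^3 - 8*k^2 + 19*k - 12) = (k - 3)*(k + 4)*(k^2 - 5*k + 4) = (k - 3)*(k - 1)*(k + 4)*(k - 4)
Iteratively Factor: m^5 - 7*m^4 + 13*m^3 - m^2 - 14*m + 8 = (m + 1)*(m^4 - 8*m^3 + 21*m^2 - 22*m + 8) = (m - 1)*(m + 1)*(m^3 - 7*m^2 + 14*m - 8) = (m - 1)^2*(m + 1)*(m^2 - 6*m + 8) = (m - 4)*(m - 1)^2*(m + 1)*(m - 2)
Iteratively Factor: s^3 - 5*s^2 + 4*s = (s - 1)*(s^2 - 4*s) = (s - 4)*(s - 1)*(s)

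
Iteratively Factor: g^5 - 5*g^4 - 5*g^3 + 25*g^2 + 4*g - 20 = (g + 2)*(g^4 - 7*g^3 + 9*g^2 + 7*g - 10) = (g - 5)*(g + 2)*(g^3 - 2*g^2 - g + 2) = (g - 5)*(g - 2)*(g + 2)*(g^2 - 1) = (g - 5)*(g - 2)*(g - 1)*(g + 2)*(g + 1)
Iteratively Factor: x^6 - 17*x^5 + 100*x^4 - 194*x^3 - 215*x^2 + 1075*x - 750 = (x - 5)*(x^5 - 12*x^4 + 40*x^3 + 6*x^2 - 185*x + 150) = (x - 5)^2*(x^4 - 7*x^3 + 5*x^2 + 31*x - 30) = (x - 5)^2*(x - 3)*(x^3 - 4*x^2 - 7*x + 10) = (x - 5)^2*(x - 3)*(x - 1)*(x^2 - 3*x - 10) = (x - 5)^2*(x - 3)*(x - 1)*(x + 2)*(x - 5)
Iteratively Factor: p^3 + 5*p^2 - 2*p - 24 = (p + 3)*(p^2 + 2*p - 8) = (p + 3)*(p + 4)*(p - 2)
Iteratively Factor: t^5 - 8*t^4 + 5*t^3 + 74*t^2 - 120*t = (t)*(t^4 - 8*t^3 + 5*t^2 + 74*t - 120) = t*(t - 4)*(t^3 - 4*t^2 - 11*t + 30) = t*(t - 4)*(t + 3)*(t^2 - 7*t + 10) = t*(t - 5)*(t - 4)*(t + 3)*(t - 2)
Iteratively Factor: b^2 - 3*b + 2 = (b - 1)*(b - 2)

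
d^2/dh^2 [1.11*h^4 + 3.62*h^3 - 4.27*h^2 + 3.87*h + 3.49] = 13.32*h^2 + 21.72*h - 8.54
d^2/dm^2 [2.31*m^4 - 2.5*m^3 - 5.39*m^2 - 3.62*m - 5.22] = 27.72*m^2 - 15.0*m - 10.78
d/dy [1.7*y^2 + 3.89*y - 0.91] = 3.4*y + 3.89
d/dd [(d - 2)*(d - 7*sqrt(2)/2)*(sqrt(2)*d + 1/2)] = 3*sqrt(2)*d^2 - 13*d - 4*sqrt(2)*d - 7*sqrt(2)/4 + 13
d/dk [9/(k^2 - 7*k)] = 9*(7 - 2*k)/(k^2*(k - 7)^2)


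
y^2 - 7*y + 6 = (y - 6)*(y - 1)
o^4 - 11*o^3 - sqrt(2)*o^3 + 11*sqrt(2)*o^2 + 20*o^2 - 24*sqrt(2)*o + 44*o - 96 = (o - 8)*(o - 3)*(o - 2*sqrt(2))*(o + sqrt(2))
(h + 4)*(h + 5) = h^2 + 9*h + 20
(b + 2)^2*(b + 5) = b^3 + 9*b^2 + 24*b + 20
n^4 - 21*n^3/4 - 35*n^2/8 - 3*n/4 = n*(n - 6)*(n + 1/4)*(n + 1/2)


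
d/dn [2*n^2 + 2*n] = 4*n + 2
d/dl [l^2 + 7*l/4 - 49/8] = 2*l + 7/4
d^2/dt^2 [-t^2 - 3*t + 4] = -2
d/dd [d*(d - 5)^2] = (d - 5)*(3*d - 5)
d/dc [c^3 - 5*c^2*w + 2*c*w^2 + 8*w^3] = 3*c^2 - 10*c*w + 2*w^2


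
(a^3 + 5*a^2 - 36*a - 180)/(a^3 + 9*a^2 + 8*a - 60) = (a - 6)/(a - 2)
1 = 1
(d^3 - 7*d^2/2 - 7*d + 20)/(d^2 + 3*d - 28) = (d^2 + d/2 - 5)/(d + 7)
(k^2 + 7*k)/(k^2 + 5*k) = (k + 7)/(k + 5)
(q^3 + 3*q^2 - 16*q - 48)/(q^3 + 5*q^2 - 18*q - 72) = (q + 4)/(q + 6)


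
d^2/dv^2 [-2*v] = 0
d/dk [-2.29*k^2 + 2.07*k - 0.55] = 2.07 - 4.58*k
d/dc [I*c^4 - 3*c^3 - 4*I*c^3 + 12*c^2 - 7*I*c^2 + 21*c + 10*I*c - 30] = 4*I*c^3 + c^2*(-9 - 12*I) + c*(24 - 14*I) + 21 + 10*I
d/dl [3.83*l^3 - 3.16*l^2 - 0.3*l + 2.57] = 11.49*l^2 - 6.32*l - 0.3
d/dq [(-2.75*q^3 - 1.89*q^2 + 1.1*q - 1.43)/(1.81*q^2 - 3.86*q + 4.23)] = (-4.9775*q^4 + 21.23*q^3 - 29.5931*q^2 - 10.8128*q - 0.866799999999999)/(3.2761*q^4 - 13.9732*q^3 + 30.2122*q^2 - 32.6556*q + 17.8929)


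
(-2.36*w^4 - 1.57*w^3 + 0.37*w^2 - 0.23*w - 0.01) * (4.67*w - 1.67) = -11.0212*w^5 - 3.3907*w^4 + 4.3498*w^3 - 1.692*w^2 + 0.3374*w + 0.0167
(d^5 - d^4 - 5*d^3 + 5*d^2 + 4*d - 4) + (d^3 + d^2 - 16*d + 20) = d^5 - d^4 - 4*d^3 + 6*d^2 - 12*d + 16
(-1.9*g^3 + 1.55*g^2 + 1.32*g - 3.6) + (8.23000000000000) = -1.9*g^3 + 1.55*g^2 + 1.32*g + 4.63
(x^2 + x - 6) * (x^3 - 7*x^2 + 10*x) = x^5 - 6*x^4 - 3*x^3 + 52*x^2 - 60*x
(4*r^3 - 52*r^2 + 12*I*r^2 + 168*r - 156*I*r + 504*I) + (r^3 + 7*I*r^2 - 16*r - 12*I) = 5*r^3 - 52*r^2 + 19*I*r^2 + 152*r - 156*I*r + 492*I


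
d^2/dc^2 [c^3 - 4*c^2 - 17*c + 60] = 6*c - 8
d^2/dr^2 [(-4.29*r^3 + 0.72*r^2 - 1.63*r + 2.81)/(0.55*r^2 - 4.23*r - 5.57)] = (-3.5527136788005e-15*r^5 - 1.4210854715202e-14*r^4 - 177.441902*r^3 - 588.128244*r^2 - 867.766746*r + 239.26001)/(0.166375*r^6 - 3.838725*r^5 + 24.46851*r^4 + 2.064663*r^3 - 247.799274*r^2 - 393.705981*r - 172.808693)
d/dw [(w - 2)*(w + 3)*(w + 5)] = 3*w^2 + 12*w - 1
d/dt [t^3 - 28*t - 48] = 3*t^2 - 28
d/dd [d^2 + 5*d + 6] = 2*d + 5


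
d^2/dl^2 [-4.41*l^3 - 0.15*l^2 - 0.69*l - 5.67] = -26.46*l - 0.3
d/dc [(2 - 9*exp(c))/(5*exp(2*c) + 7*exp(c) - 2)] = (45*exp(2*c) - 20*exp(c) + 4)*exp(c)/(25*exp(4*c) + 70*exp(3*c) + 29*exp(2*c) - 28*exp(c) + 4)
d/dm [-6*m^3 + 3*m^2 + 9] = 6*m*(1 - 3*m)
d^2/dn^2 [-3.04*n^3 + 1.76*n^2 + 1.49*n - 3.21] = 3.52 - 18.24*n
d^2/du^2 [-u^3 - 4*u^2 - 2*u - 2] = -6*u - 8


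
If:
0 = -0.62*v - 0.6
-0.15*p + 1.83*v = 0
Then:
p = -11.81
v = -0.97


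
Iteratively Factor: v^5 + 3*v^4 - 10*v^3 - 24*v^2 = (v)*(v^4 + 3*v^3 - 10*v^2 - 24*v) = v*(v + 4)*(v^3 - v^2 - 6*v) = v^2*(v + 4)*(v^2 - v - 6) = v^2*(v - 3)*(v + 4)*(v + 2)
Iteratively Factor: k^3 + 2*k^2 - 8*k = (k + 4)*(k^2 - 2*k) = (k - 2)*(k + 4)*(k)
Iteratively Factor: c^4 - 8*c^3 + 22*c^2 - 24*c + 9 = (c - 1)*(c^3 - 7*c^2 + 15*c - 9) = (c - 1)^2*(c^2 - 6*c + 9) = (c - 3)*(c - 1)^2*(c - 3)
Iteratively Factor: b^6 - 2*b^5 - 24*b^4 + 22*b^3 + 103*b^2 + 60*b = (b + 4)*(b^5 - 6*b^4 + 22*b^2 + 15*b) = (b + 1)*(b + 4)*(b^4 - 7*b^3 + 7*b^2 + 15*b) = (b - 3)*(b + 1)*(b + 4)*(b^3 - 4*b^2 - 5*b) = b*(b - 3)*(b + 1)*(b + 4)*(b^2 - 4*b - 5) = b*(b - 3)*(b + 1)^2*(b + 4)*(b - 5)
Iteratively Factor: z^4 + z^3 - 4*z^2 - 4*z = (z + 1)*(z^3 - 4*z) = z*(z + 1)*(z^2 - 4) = z*(z - 2)*(z + 1)*(z + 2)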